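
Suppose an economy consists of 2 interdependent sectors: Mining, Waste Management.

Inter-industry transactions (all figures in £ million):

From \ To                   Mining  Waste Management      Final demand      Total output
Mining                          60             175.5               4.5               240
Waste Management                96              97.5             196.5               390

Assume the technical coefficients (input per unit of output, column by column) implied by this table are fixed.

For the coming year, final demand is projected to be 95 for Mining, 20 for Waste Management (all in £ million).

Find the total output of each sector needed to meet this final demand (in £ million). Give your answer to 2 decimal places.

x_1 = 209.80, x_2 = 138.56

Technical coefficients a_ij = z_ij / X_j:
  a_11 = 60/240 = 0.25, a_21 = 96/240 = 0.40
  a_12 = 175.5/390 = 0.45, a_22 = 97.5/390 = 0.25
I − A =
  [   0.75    -0.45]
  [  -0.40     0.75]
det(I−A) = (0.75)(0.75) − (-0.45)(-0.40) = 0.3825
adj(I−A) = [[0.75, 0.45], [0.40, 0.75]]
(I − A)⁻¹ = adj(I−A) / det(I−A) ≈
  [   1.9608     1.1765]
  [   1.0458     1.9608]
x = (I − A)⁻¹ d = adj(I−A)·d / det(I−A), with det(I−A) = 0.3825:
  x_1 = (0.75·95 + 0.45·20) / 0.3825 = 80.25 / 0.3825 ≈ 209.80
  x_2 = (0.40·95 + 0.75·20) / 0.3825 = 53.00 / 0.3825 ≈ 138.56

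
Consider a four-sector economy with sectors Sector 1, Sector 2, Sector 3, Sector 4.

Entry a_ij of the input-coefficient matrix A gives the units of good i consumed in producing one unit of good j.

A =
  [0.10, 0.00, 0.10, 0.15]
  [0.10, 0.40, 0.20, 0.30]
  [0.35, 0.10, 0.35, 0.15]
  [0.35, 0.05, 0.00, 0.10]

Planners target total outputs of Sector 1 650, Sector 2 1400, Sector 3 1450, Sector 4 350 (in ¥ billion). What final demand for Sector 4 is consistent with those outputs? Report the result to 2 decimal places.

d_4 = 17.50

I − A =
  [   0.90     0.00    -0.10    -0.15]
  [  -0.10     0.60    -0.20    -0.30]
  [  -0.35    -0.10     0.65    -0.15]
  [  -0.35    -0.05     0.00     0.90]
d = (I − A) x:
  d_1 = (+0.90)·650 + (+0.00)·1400 + (-0.10)·1450 + (-0.15)·350 = 387.50
  d_2 = (-0.10)·650 + (+0.60)·1400 + (-0.20)·1450 + (-0.30)·350 = 380.00
  d_3 = (-0.35)·650 + (-0.10)·1400 + (+0.65)·1450 + (-0.15)·350 = 522.50
  d_4 = (-0.35)·650 + (-0.05)·1400 + (+0.00)·1450 + (+0.90)·350 = 17.50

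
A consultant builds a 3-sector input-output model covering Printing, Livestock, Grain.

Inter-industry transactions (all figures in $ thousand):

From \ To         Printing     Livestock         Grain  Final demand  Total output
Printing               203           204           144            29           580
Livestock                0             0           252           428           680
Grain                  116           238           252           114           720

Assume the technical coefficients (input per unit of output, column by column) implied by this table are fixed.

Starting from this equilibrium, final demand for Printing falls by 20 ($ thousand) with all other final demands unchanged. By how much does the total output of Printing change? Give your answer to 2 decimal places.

Δx_P = -37.43

Technical coefficients a_ij = z_ij / X_j:
  a_PP = 203/580 = 0.35, a_LP = 0/580 = 0.00, a_GP = 116/580 = 0.20
  a_PL = 204/680 = 0.30, a_LL = 0/680 = 0.00, a_GL = 238/680 = 0.35
  a_PG = 144/720 = 0.20, a_LG = 252/720 = 0.35, a_GG = 252/720 = 0.35
I − A =
  [   0.65    -0.30    -0.20]
  [   0.00     1.00    -0.35]
  [  -0.20    -0.35     0.65]
Cofactors of I−A, C_ij = (−1)^(i+j)·(minor ij) (rows/columns in the sector order above):
  C_11 = (1.00)(0.65) − (-0.35)(-0.35) = 0.5275
  C_12 = −[(0.00)(0.65) − (-0.35)(-0.20)] = 0.0700
  C_13 = (0.00)(-0.35) − (1.00)(-0.20) = 0.2000
  C_21 = −[(-0.30)(0.65) − (-0.20)(-0.35)] = 0.2650
  C_22 = (0.65)(0.65) − (-0.20)(-0.20) = 0.3825
  C_23 = −[(0.65)(-0.35) − (-0.30)(-0.20)] = 0.2875
  C_31 = (-0.30)(-0.35) − (-0.20)(1.00) = 0.3050
  C_32 = −[(0.65)(-0.35) − (-0.20)(0.00)] = 0.2275
  C_33 = (0.65)(1.00) − (-0.30)(0.00) = 0.6500
det(I−A) = Σ_j (I−A)_1j·C_1j = (0.65)(0.5275) + (-0.30)(0.0700) + (-0.20)(0.2000) = 0.281875
adj(I−A) = Cᵀ =
  [ 0.5275   0.2650   0.3050]
  [ 0.0700   0.3825   0.2275]
  [ 0.2000   0.2875   0.6500]
(I − A)⁻¹ = adj(I−A) / det(I−A) ≈
  [   1.8714     0.9401     1.0820]
  [   0.2483     1.3570     0.8071]
  [   0.7095     1.0200     2.3060]
Δx = (I − A)⁻¹ Δd with Δd having -20 in the Printing component and 0 elsewhere.
So Δx_P = L_PP · (-20), where L_PP = adj(I−A)_PP / det(I−A) = 0.5275 / 0.281875.
Δx_P = 0.5275 × (-20) / 0.281875 = -10.55 / 0.281875 ≈ -37.43.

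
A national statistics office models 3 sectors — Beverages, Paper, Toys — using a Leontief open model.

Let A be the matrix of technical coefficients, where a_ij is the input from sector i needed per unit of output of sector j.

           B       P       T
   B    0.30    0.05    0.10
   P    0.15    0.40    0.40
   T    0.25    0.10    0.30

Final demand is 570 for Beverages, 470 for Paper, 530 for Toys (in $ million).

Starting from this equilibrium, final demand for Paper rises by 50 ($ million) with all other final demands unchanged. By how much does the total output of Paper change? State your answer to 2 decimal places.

I − A =
  [   0.70    -0.05    -0.10]
  [  -0.15     0.60    -0.40]
  [  -0.25    -0.10     0.70]
Cofactors of I−A, C_ij = (−1)^(i+j)·(minor ij) (rows/columns in the sector order above):
  C_11 = (0.60)(0.70) − (-0.40)(-0.10) = 0.3800
  C_12 = −[(-0.15)(0.70) − (-0.40)(-0.25)] = 0.2050
  C_13 = (-0.15)(-0.10) − (0.60)(-0.25) = 0.1650
  C_21 = −[(-0.05)(0.70) − (-0.10)(-0.10)] = 0.0450
  C_22 = (0.70)(0.70) − (-0.10)(-0.25) = 0.4650
  C_23 = −[(0.70)(-0.10) − (-0.05)(-0.25)] = 0.0825
  C_31 = (-0.05)(-0.40) − (-0.10)(0.60) = 0.0800
  C_32 = −[(0.70)(-0.40) − (-0.10)(-0.15)] = 0.2950
  C_33 = (0.70)(0.60) − (-0.05)(-0.15) = 0.4125
det(I−A) = Σ_j (I−A)_1j·C_1j = (0.70)(0.3800) + (-0.05)(0.2050) + (-0.10)(0.1650) = 0.23925
adj(I−A) = Cᵀ =
  [ 0.3800   0.0450   0.0800]
  [ 0.2050   0.4650   0.2950]
  [ 0.1650   0.0825   0.4125]
(I − A)⁻¹ = adj(I−A) / det(I−A) ≈
  [   1.5883     0.1881     0.3344]
  [   0.8568     1.9436     1.2330]
  [   0.6897     0.3448     1.7241]
Δx = (I − A)⁻¹ Δd with Δd having +50 in the Paper component and 0 elsewhere.
So Δx_P = L_PP · (+50), where L_PP = adj(I−A)_PP / det(I−A) = 0.4650 / 0.23925.
Δx_P = 0.4650 × (+50) / 0.23925 = 23.25 / 0.23925 ≈ 97.18.

Δx_P = 97.18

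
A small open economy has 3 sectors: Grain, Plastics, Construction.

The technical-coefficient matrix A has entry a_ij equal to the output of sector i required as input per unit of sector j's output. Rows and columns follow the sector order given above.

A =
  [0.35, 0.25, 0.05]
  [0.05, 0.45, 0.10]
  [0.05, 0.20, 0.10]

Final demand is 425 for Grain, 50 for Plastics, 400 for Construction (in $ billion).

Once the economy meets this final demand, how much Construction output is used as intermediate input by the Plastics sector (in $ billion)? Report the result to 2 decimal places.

I − A =
  [   0.65    -0.25    -0.05]
  [  -0.05     0.55    -0.10]
  [  -0.05    -0.20     0.90]
Cofactors of I−A, C_ij = (−1)^(i+j)·(minor ij) (rows/columns in the sector order above):
  C_11 = (0.55)(0.90) − (-0.10)(-0.20) = 0.4750
  C_12 = −[(-0.05)(0.90) − (-0.10)(-0.05)] = 0.0500
  C_13 = (-0.05)(-0.20) − (0.55)(-0.05) = 0.0375
  C_21 = −[(-0.25)(0.90) − (-0.05)(-0.20)] = 0.2350
  C_22 = (0.65)(0.90) − (-0.05)(-0.05) = 0.5825
  C_23 = −[(0.65)(-0.20) − (-0.25)(-0.05)] = 0.1425
  C_31 = (-0.25)(-0.10) − (-0.05)(0.55) = 0.0525
  C_32 = −[(0.65)(-0.10) − (-0.05)(-0.05)] = 0.0675
  C_33 = (0.65)(0.55) − (-0.25)(-0.05) = 0.3450
det(I−A) = Σ_j (I−A)_1j·C_1j = (0.65)(0.4750) + (-0.25)(0.0500) + (-0.05)(0.0375) = 0.294375
adj(I−A) = Cᵀ =
  [ 0.4750   0.2350   0.0525]
  [ 0.0500   0.5825   0.0675]
  [ 0.0375   0.1425   0.3450]
(I − A)⁻¹ = adj(I−A) / det(I−A) ≈
  [   1.6136     0.7983     0.1783]
  [   0.1699     1.9788     0.2293]
  [   0.1274     0.4841     1.1720]
First solve x = (I − A)⁻¹ d = adj(I−A)·d / det(I−A); in particular x_2 = (0.0500·425 + 0.5825·50 + 0.0675·400) / 0.294375 = 77.375 / 0.294375 ≈ 262.8450.
Intermediate flow from 3 to 2: z_32 = a_32 · x_2 = 0.20 × 77.375 / 0.294375 = 15.475 / 0.294375 ≈ 52.57.

z_32 = 52.57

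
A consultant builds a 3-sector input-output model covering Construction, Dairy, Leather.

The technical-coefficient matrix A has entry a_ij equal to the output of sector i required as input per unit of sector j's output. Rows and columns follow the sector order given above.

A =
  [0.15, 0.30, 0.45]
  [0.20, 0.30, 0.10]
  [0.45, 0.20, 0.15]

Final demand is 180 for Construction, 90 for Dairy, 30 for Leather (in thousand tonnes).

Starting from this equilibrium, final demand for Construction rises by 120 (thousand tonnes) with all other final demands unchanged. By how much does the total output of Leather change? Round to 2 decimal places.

Δx_3 = 161.06

I − A =
  [   0.85    -0.30    -0.45]
  [  -0.20     0.70    -0.10]
  [  -0.45    -0.20     0.85]
Cofactors of I−A, C_ij = (−1)^(i+j)·(minor ij) (rows/columns in the sector order above):
  C_11 = (0.70)(0.85) − (-0.10)(-0.20) = 0.5750
  C_12 = −[(-0.20)(0.85) − (-0.10)(-0.45)] = 0.2150
  C_13 = (-0.20)(-0.20) − (0.70)(-0.45) = 0.3550
  C_21 = −[(-0.30)(0.85) − (-0.45)(-0.20)] = 0.3450
  C_22 = (0.85)(0.85) − (-0.45)(-0.45) = 0.5200
  C_23 = −[(0.85)(-0.20) − (-0.30)(-0.45)] = 0.3050
  C_31 = (-0.30)(-0.10) − (-0.45)(0.70) = 0.3450
  C_32 = −[(0.85)(-0.10) − (-0.45)(-0.20)] = 0.1750
  C_33 = (0.85)(0.70) − (-0.30)(-0.20) = 0.5350
det(I−A) = Σ_j (I−A)_1j·C_1j = (0.85)(0.5750) + (-0.30)(0.2150) + (-0.45)(0.3550) = 0.2645
adj(I−A) = Cᵀ =
  [ 0.5750   0.3450   0.3450]
  [ 0.2150   0.5200   0.1750]
  [ 0.3550   0.3050   0.5350]
(I − A)⁻¹ = adj(I−A) / det(I−A) ≈
  [   2.1739     1.3043     1.3043]
  [   0.8129     1.9660     0.6616]
  [   1.3422     1.1531     2.0227]
Δx = (I − A)⁻¹ Δd with Δd having +120 in the Construction component and 0 elsewhere.
So Δx_3 = L_31 · (+120), where L_31 = adj(I−A)_31 / det(I−A) = 0.3550 / 0.2645.
Δx_3 = 0.3550 × (+120) / 0.2645 = 42.60 / 0.2645 ≈ 161.06.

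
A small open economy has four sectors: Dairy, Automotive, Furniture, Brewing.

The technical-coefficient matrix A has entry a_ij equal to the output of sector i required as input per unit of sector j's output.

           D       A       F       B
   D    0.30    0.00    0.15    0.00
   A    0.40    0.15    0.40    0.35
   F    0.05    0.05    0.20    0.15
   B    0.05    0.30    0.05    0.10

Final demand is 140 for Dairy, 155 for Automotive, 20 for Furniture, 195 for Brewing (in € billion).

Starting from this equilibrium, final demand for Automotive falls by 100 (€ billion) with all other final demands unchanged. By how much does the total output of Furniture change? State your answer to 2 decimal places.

Δx_F = -19.21

I − A =
  [   0.70     0.00    -0.15     0.00]
  [  -0.40     0.85    -0.40    -0.35]
  [  -0.05    -0.05     0.80    -0.15]
  [  -0.05    -0.30    -0.05     0.90]
Compute the cofactors C_ij = (−1)^(i+j)·(3×3 minor ij) of I−A; the adjugate is their transpose:
adj(I−A) = Cᵀ =
  [ 0.484750   0.013500   0.099000   0.021750]
  [ 0.320875   0.490875   0.320875   0.244375]
  [ 0.076250   0.063000   0.462000   0.101500]
  [ 0.138125   0.167875   0.138125   0.452625]
det(I−A) = Σ_j (I−A)_1j·C_1j = (0.70)(0.484750) + (0.00)(0.320875) + (-0.15)(0.076250) + (0.00)(0.138125) = 0.3278875
(I − A)⁻¹ = adj(I−A) / det(I−A) ≈
  [   1.4784     0.0412     0.3019     0.0663]
  [   0.9786     1.4971     0.9786     0.7453]
  [   0.2325     0.1921     1.4090     0.3096]
  [   0.4213     0.5120     0.4213     1.3804]
Δx = (I − A)⁻¹ Δd with Δd having -100 in the Automotive component and 0 elsewhere.
So Δx_F = L_FA · (-100), where L_FA = adj(I−A)_FA / det(I−A) = 0.063000 / 0.3278875.
Δx_F = 0.063000 × (-100) / 0.3278875 = -6.30 / 0.3278875 ≈ -19.21.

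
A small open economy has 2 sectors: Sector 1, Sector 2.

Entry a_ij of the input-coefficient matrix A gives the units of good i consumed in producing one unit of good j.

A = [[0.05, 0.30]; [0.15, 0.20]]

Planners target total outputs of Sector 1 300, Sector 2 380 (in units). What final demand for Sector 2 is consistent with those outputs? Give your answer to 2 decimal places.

d_2 = 259.00

I − A =
  [   0.95    -0.30]
  [  -0.15     0.80]
d = (I − A) x:
  d_1 = (+0.95)·300 + (-0.30)·380 = 171.00
  d_2 = (-0.15)·300 + (+0.80)·380 = 259.00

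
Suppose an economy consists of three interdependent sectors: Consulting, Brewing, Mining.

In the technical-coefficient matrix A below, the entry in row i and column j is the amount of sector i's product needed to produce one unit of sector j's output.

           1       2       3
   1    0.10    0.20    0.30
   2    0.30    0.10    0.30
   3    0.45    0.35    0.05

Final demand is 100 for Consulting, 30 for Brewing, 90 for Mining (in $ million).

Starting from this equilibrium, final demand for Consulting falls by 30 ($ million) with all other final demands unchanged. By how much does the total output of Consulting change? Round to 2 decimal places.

Δx_1 = -51.37

I − A =
  [   0.90    -0.20    -0.30]
  [  -0.30     0.90    -0.30]
  [  -0.45    -0.35     0.95]
Cofactors of I−A, C_ij = (−1)^(i+j)·(minor ij) (rows/columns in the sector order above):
  C_11 = (0.90)(0.95) − (-0.30)(-0.35) = 0.7500
  C_12 = −[(-0.30)(0.95) − (-0.30)(-0.45)] = 0.4200
  C_13 = (-0.30)(-0.35) − (0.90)(-0.45) = 0.5100
  C_21 = −[(-0.20)(0.95) − (-0.30)(-0.35)] = 0.2950
  C_22 = (0.90)(0.95) − (-0.30)(-0.45) = 0.7200
  C_23 = −[(0.90)(-0.35) − (-0.20)(-0.45)] = 0.4050
  C_31 = (-0.20)(-0.30) − (-0.30)(0.90) = 0.3300
  C_32 = −[(0.90)(-0.30) − (-0.30)(-0.30)] = 0.3600
  C_33 = (0.90)(0.90) − (-0.20)(-0.30) = 0.7500
det(I−A) = Σ_j (I−A)_1j·C_1j = (0.90)(0.7500) + (-0.20)(0.4200) + (-0.30)(0.5100) = 0.4380
adj(I−A) = Cᵀ =
  [ 0.7500   0.2950   0.3300]
  [ 0.4200   0.7200   0.3600]
  [ 0.5100   0.4050   0.7500]
(I − A)⁻¹ = adj(I−A) / det(I−A) ≈
  [   1.7123     0.6735     0.7534]
  [   0.9589     1.6438     0.8219]
  [   1.1644     0.9247     1.7123]
Δx = (I − A)⁻¹ Δd with Δd having -30 in the Consulting component and 0 elsewhere.
So Δx_1 = L_11 · (-30), where L_11 = adj(I−A)_11 / det(I−A) = 0.7500 / 0.4380.
Δx_1 = 0.7500 × (-30) / 0.4380 = -22.50 / 0.4380 ≈ -51.37.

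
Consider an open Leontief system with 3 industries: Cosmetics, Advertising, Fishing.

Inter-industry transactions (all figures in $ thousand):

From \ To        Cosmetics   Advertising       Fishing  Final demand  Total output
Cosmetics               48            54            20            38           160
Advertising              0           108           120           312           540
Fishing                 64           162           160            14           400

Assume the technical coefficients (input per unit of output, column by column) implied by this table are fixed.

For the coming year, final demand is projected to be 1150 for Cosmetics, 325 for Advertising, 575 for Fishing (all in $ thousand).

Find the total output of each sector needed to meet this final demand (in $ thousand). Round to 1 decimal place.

Technical coefficients a_ij = z_ij / X_j:
  a_11 = 48/160 = 0.30, a_21 = 0/160 = 0.00, a_31 = 64/160 = 0.40
  a_12 = 54/540 = 0.10, a_22 = 108/540 = 0.20, a_32 = 162/540 = 0.30
  a_13 = 20/400 = 0.05, a_23 = 120/400 = 0.30, a_33 = 160/400 = 0.40
I − A =
  [   0.70    -0.10    -0.05]
  [   0.00     0.80    -0.30]
  [  -0.40    -0.30     0.60]
Cofactors of I−A, C_ij = (−1)^(i+j)·(minor ij) (rows/columns in the sector order above):
  C_11 = (0.80)(0.60) − (-0.30)(-0.30) = 0.3900
  C_12 = −[(0.00)(0.60) − (-0.30)(-0.40)] = 0.1200
  C_13 = (0.00)(-0.30) − (0.80)(-0.40) = 0.3200
  C_21 = −[(-0.10)(0.60) − (-0.05)(-0.30)] = 0.0750
  C_22 = (0.70)(0.60) − (-0.05)(-0.40) = 0.4000
  C_23 = −[(0.70)(-0.30) − (-0.10)(-0.40)] = 0.2500
  C_31 = (-0.10)(-0.30) − (-0.05)(0.80) = 0.0700
  C_32 = −[(0.70)(-0.30) − (-0.05)(0.00)] = 0.2100
  C_33 = (0.70)(0.80) − (-0.10)(0.00) = 0.5600
det(I−A) = Σ_j (I−A)_1j·C_1j = (0.70)(0.3900) + (-0.10)(0.1200) + (-0.05)(0.3200) = 0.2450
adj(I−A) = Cᵀ =
  [ 0.3900   0.0750   0.0700]
  [ 0.1200   0.4000   0.2100]
  [ 0.3200   0.2500   0.5600]
(I − A)⁻¹ = adj(I−A) / det(I−A) ≈
  [   1.5918     0.3061     0.2857]
  [   0.4898     1.6327     0.8571]
  [   1.3061     1.0204     2.2857]
x = (I − A)⁻¹ d = adj(I−A)·d / det(I−A), with det(I−A) = 0.2450:
  x_1 = (0.3900·1150 + 0.0750·325 + 0.0700·575) / 0.2450 = 513.125 / 0.2450 ≈ 2094.4
  x_2 = (0.1200·1150 + 0.4000·325 + 0.2100·575) / 0.2450 = 388.75 / 0.2450 ≈ 1586.7
  x_3 = (0.3200·1150 + 0.2500·325 + 0.5600·575) / 0.2450 = 771.25 / 0.2450 ≈ 3148.0

x_1 = 2094.4, x_2 = 1586.7, x_3 = 3148.0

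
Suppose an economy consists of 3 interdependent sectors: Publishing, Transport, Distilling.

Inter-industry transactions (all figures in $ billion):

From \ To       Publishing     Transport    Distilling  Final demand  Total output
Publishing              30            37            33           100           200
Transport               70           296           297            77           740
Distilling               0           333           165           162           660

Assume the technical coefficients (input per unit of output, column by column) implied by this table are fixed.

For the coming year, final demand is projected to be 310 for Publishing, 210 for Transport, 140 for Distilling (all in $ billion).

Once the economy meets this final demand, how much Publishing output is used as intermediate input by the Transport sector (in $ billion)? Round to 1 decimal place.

Technical coefficients a_ij = z_ij / X_j:
  a_11 = 30/200 = 0.15, a_21 = 70/200 = 0.35, a_31 = 0/200 = 0.00
  a_12 = 37/740 = 0.05, a_22 = 296/740 = 0.40, a_32 = 333/740 = 0.45
  a_13 = 33/660 = 0.05, a_23 = 297/660 = 0.45, a_33 = 165/660 = 0.25
I − A =
  [   0.85    -0.05    -0.05]
  [  -0.35     0.60    -0.45]
  [   0.00    -0.45     0.75]
Cofactors of I−A, C_ij = (−1)^(i+j)·(minor ij) (rows/columns in the sector order above):
  C_11 = (0.60)(0.75) − (-0.45)(-0.45) = 0.2475
  C_12 = −[(-0.35)(0.75) − (-0.45)(0.00)] = 0.2625
  C_13 = (-0.35)(-0.45) − (0.60)(0.00) = 0.1575
  C_21 = −[(-0.05)(0.75) − (-0.05)(-0.45)] = 0.0600
  C_22 = (0.85)(0.75) − (-0.05)(0.00) = 0.6375
  C_23 = −[(0.85)(-0.45) − (-0.05)(0.00)] = 0.3825
  C_31 = (-0.05)(-0.45) − (-0.05)(0.60) = 0.0525
  C_32 = −[(0.85)(-0.45) − (-0.05)(-0.35)] = 0.4000
  C_33 = (0.85)(0.60) − (-0.05)(-0.35) = 0.4925
det(I−A) = Σ_j (I−A)_1j·C_1j = (0.85)(0.2475) + (-0.05)(0.2625) + (-0.05)(0.1575) = 0.189375
adj(I−A) = Cᵀ =
  [ 0.2475   0.0600   0.0525]
  [ 0.2625   0.6375   0.4000]
  [ 0.1575   0.3825   0.4925]
(I − A)⁻¹ = adj(I−A) / det(I−A) ≈
  [   1.3069     0.3168     0.2772]
  [   1.3861     3.3663     2.1122]
  [   0.8317     2.0198     2.6007]
First solve x = (I − A)⁻¹ d = adj(I−A)·d / det(I−A); in particular x_2 = (0.2625·310 + 0.6375·210 + 0.4000·140) / 0.189375 = 271.25 / 0.189375 ≈ 1432.343.
Intermediate flow from 1 to 2: z_12 = a_12 · x_2 = 0.05 × 271.25 / 0.189375 = 13.5625 / 0.189375 ≈ 71.6.

z_12 = 71.6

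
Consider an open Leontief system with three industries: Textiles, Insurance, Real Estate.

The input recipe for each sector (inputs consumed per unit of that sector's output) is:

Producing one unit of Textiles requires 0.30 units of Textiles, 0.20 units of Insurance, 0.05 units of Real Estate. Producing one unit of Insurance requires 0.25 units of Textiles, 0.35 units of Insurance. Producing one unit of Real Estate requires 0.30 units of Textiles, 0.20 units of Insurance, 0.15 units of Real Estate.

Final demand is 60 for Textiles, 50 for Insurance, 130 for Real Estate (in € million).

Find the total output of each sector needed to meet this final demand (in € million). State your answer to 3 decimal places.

x_1 = 227.786, x_2 = 198.193, x_3 = 166.340

I − A =
  [   0.70    -0.25    -0.30]
  [  -0.20     0.65    -0.20]
  [  -0.05     0.00     0.85]
Cofactors of I−A, C_ij = (−1)^(i+j)·(minor ij) (rows/columns in the sector order above):
  C_11 = (0.65)(0.85) − (-0.20)(0.00) = 0.5525
  C_12 = −[(-0.20)(0.85) − (-0.20)(-0.05)] = 0.1800
  C_13 = (-0.20)(0.00) − (0.65)(-0.05) = 0.0325
  C_21 = −[(-0.25)(0.85) − (-0.30)(0.00)] = 0.2125
  C_22 = (0.70)(0.85) − (-0.30)(-0.05) = 0.5800
  C_23 = −[(0.70)(0.00) − (-0.25)(-0.05)] = 0.0125
  C_31 = (-0.25)(-0.20) − (-0.30)(0.65) = 0.2450
  C_32 = −[(0.70)(-0.20) − (-0.30)(-0.20)] = 0.2000
  C_33 = (0.70)(0.65) − (-0.25)(-0.20) = 0.4050
det(I−A) = Σ_j (I−A)_1j·C_1j = (0.70)(0.5525) + (-0.25)(0.1800) + (-0.30)(0.0325) = 0.3320
adj(I−A) = Cᵀ =
  [ 0.5525   0.2125   0.2450]
  [ 0.1800   0.5800   0.2000]
  [ 0.0325   0.0125   0.4050]
(I − A)⁻¹ = adj(I−A) / det(I−A) ≈
  [   1.6642     0.6401     0.7380]
  [   0.5422     1.7470     0.6024]
  [   0.0979     0.0377     1.2199]
x = (I − A)⁻¹ d = adj(I−A)·d / det(I−A), with det(I−A) = 0.3320:
  x_1 = (0.5525·60 + 0.2125·50 + 0.2450·130) / 0.3320 = 75.625 / 0.3320 ≈ 227.786
  x_2 = (0.1800·60 + 0.5800·50 + 0.2000·130) / 0.3320 = 65.80 / 0.3320 ≈ 198.193
  x_3 = (0.0325·60 + 0.0125·50 + 0.4050·130) / 0.3320 = 55.225 / 0.3320 ≈ 166.340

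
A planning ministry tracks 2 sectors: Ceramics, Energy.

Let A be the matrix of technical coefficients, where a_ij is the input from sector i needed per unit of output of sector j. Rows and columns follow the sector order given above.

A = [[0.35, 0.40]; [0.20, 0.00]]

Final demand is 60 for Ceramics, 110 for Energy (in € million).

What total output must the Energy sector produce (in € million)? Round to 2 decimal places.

I − A =
  [   0.65    -0.40]
  [  -0.20     1.00]
det(I−A) = (0.65)(1.00) − (-0.40)(-0.20) = 0.5700
adj(I−A) = [[1.00, 0.40], [0.20, 0.65]]
(I − A)⁻¹ = adj(I−A) / det(I−A) ≈
  [   1.7544     0.7018]
  [   0.3509     1.1404]
x = (I − A)⁻¹ d = adj(I−A)·d / det(I−A), with det(I−A) = 0.5700:
  x_C = (1.00·60 + 0.40·110) / 0.5700 = 104.00 / 0.5700 ≈ 182.46
  x_E = (0.20·60 + 0.65·110) / 0.5700 = 83.50 / 0.5700 ≈ 146.49

x_E = 146.49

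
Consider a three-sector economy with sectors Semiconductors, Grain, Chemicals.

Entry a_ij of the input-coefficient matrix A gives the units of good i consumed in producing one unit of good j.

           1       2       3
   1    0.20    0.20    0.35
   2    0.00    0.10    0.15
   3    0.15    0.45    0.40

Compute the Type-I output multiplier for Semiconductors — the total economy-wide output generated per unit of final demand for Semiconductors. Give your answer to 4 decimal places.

m_1 = 1.9310

I − A =
  [   0.80    -0.20    -0.35]
  [   0.00     0.90    -0.15]
  [  -0.15    -0.45     0.60]
Cofactors of I−A, C_ij = (−1)^(i+j)·(minor ij) (rows/columns in the sector order above):
  C_11 = (0.90)(0.60) − (-0.15)(-0.45) = 0.4725
  C_12 = −[(0.00)(0.60) − (-0.15)(-0.15)] = 0.0225
  C_13 = (0.00)(-0.45) − (0.90)(-0.15) = 0.1350
  C_21 = −[(-0.20)(0.60) − (-0.35)(-0.45)] = 0.2775
  C_22 = (0.80)(0.60) − (-0.35)(-0.15) = 0.4275
  C_23 = −[(0.80)(-0.45) − (-0.20)(-0.15)] = 0.3900
  C_31 = (-0.20)(-0.15) − (-0.35)(0.90) = 0.3450
  C_32 = −[(0.80)(-0.15) − (-0.35)(0.00)] = 0.1200
  C_33 = (0.80)(0.90) − (-0.20)(0.00) = 0.7200
det(I−A) = Σ_j (I−A)_1j·C_1j = (0.80)(0.4725) + (-0.20)(0.0225) + (-0.35)(0.1350) = 0.32625
adj(I−A) = Cᵀ =
  [ 0.4725   0.2775   0.3450]
  [ 0.0225   0.4275   0.1200]
  [ 0.1350   0.3900   0.7200]
(I − A)⁻¹ = adj(I−A) / det(I−A) ≈
  [   1.44828     0.85057     1.05747]
  [   0.06897     1.31034     0.36782]
  [   0.41379     1.19540     2.20690]
The output multiplier for sector j is the column-j sum of the Leontief inverse (I − A)⁻¹ = adj(I−A) / det(I−A).
Column 1 of adj(I−A): (0.4725, 0.0225, 0.1350); det(I−A) = 0.32625.
m_1 = (0.4725 + 0.0225 + 0.1350) / 0.32625 = 0.63 / 0.32625 ≈ 1.9310.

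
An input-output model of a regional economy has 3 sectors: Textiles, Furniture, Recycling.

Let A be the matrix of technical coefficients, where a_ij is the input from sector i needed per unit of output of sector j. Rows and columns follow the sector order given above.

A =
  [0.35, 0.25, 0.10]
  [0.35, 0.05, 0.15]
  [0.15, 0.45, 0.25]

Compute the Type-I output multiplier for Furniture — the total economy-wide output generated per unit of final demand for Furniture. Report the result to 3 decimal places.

m_2 = 3.255

I − A =
  [   0.65    -0.25    -0.10]
  [  -0.35     0.95    -0.15]
  [  -0.15    -0.45     0.75]
Cofactors of I−A, C_ij = (−1)^(i+j)·(minor ij) (rows/columns in the sector order above):
  C_11 = (0.95)(0.75) − (-0.15)(-0.45) = 0.6450
  C_12 = −[(-0.35)(0.75) − (-0.15)(-0.15)] = 0.2850
  C_13 = (-0.35)(-0.45) − (0.95)(-0.15) = 0.3000
  C_21 = −[(-0.25)(0.75) − (-0.10)(-0.45)] = 0.2325
  C_22 = (0.65)(0.75) − (-0.10)(-0.15) = 0.4725
  C_23 = −[(0.65)(-0.45) − (-0.25)(-0.15)] = 0.3300
  C_31 = (-0.25)(-0.15) − (-0.10)(0.95) = 0.1325
  C_32 = −[(0.65)(-0.15) − (-0.10)(-0.35)] = 0.1325
  C_33 = (0.65)(0.95) − (-0.25)(-0.35) = 0.5300
det(I−A) = Σ_j (I−A)_1j·C_1j = (0.65)(0.6450) + (-0.25)(0.2850) + (-0.10)(0.3000) = 0.3180
adj(I−A) = Cᵀ =
  [ 0.6450   0.2325   0.1325]
  [ 0.2850   0.4725   0.1325]
  [ 0.3000   0.3300   0.5300]
(I − A)⁻¹ = adj(I−A) / det(I−A) ≈
  [   2.0283     0.7311     0.4167]
  [   0.8962     1.4858     0.4167]
  [   0.9434     1.0377     1.6667]
The output multiplier for sector j is the column-j sum of the Leontief inverse (I − A)⁻¹ = adj(I−A) / det(I−A).
Column 2 of adj(I−A): (0.2325, 0.4725, 0.3300); det(I−A) = 0.3180.
m_2 = (0.2325 + 0.4725 + 0.3300) / 0.3180 = 1.035 / 0.3180 ≈ 3.255.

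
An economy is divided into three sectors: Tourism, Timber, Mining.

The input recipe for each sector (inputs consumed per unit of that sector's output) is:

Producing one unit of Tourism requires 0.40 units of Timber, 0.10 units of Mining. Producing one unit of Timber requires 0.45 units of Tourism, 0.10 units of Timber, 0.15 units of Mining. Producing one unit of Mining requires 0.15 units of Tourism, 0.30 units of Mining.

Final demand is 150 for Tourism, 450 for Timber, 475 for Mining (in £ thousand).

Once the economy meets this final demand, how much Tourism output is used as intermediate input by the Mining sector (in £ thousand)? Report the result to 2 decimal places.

I − A =
  [   1.00    -0.45    -0.15]
  [  -0.40     0.90     0.00]
  [  -0.10    -0.15     0.70]
Cofactors of I−A, C_ij = (−1)^(i+j)·(minor ij) (rows/columns in the sector order above):
  C_11 = (0.90)(0.70) − (0.00)(-0.15) = 0.6300
  C_12 = −[(-0.40)(0.70) − (0.00)(-0.10)] = 0.2800
  C_13 = (-0.40)(-0.15) − (0.90)(-0.10) = 0.1500
  C_21 = −[(-0.45)(0.70) − (-0.15)(-0.15)] = 0.3375
  C_22 = (1.00)(0.70) − (-0.15)(-0.10) = 0.6850
  C_23 = −[(1.00)(-0.15) − (-0.45)(-0.10)] = 0.1950
  C_31 = (-0.45)(0.00) − (-0.15)(0.90) = 0.1350
  C_32 = −[(1.00)(0.00) − (-0.15)(-0.40)] = 0.0600
  C_33 = (1.00)(0.90) − (-0.45)(-0.40) = 0.7200
det(I−A) = Σ_j (I−A)_1j·C_1j = (1.00)(0.6300) + (-0.45)(0.2800) + (-0.15)(0.1500) = 0.4815
adj(I−A) = Cᵀ =
  [ 0.6300   0.3375   0.1350]
  [ 0.2800   0.6850   0.0600]
  [ 0.1500   0.1950   0.7200]
(I − A)⁻¹ = adj(I−A) / det(I−A) ≈
  [   1.3084     0.7009     0.2804]
  [   0.5815     1.4226     0.1246]
  [   0.3115     0.4050     1.4953]
First solve x = (I − A)⁻¹ d = adj(I−A)·d / det(I−A); in particular x_3 = (0.1500·150 + 0.1950·450 + 0.7200·475) / 0.4815 = 452.25 / 0.4815 ≈ 939.2523.
Intermediate flow from 1 to 3: z_13 = a_13 · x_3 = 0.15 × 452.25 / 0.4815 = 67.8375 / 0.4815 ≈ 140.89.

z_13 = 140.89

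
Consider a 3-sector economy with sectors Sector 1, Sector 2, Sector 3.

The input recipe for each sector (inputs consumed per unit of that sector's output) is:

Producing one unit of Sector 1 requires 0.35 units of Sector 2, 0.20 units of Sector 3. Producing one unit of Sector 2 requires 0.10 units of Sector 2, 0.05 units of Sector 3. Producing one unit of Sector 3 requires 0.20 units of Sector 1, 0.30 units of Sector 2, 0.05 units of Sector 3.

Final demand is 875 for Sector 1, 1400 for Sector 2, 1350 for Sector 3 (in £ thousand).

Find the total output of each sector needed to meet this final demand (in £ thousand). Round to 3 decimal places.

x_1 = 1239.225, x_2 = 2644.519, x_3 = 1821.127

I − A =
  [   1.00     0.00    -0.20]
  [  -0.35     0.90    -0.30]
  [  -0.20    -0.05     0.95]
Cofactors of I−A, C_ij = (−1)^(i+j)·(minor ij) (rows/columns in the sector order above):
  C_11 = (0.90)(0.95) − (-0.30)(-0.05) = 0.8400
  C_12 = −[(-0.35)(0.95) − (-0.30)(-0.20)] = 0.3925
  C_13 = (-0.35)(-0.05) − (0.90)(-0.20) = 0.1975
  C_21 = −[(0.00)(0.95) − (-0.20)(-0.05)] = 0.0100
  C_22 = (1.00)(0.95) − (-0.20)(-0.20) = 0.9100
  C_23 = −[(1.00)(-0.05) − (0.00)(-0.20)] = 0.0500
  C_31 = (0.00)(-0.30) − (-0.20)(0.90) = 0.1800
  C_32 = −[(1.00)(-0.30) − (-0.20)(-0.35)] = 0.3700
  C_33 = (1.00)(0.90) − (0.00)(-0.35) = 0.9000
det(I−A) = Σ_j (I−A)_1j·C_1j = (1.00)(0.8400) + (0.00)(0.3925) + (-0.20)(0.1975) = 0.8005
adj(I−A) = Cᵀ =
  [ 0.8400   0.0100   0.1800]
  [ 0.3925   0.9100   0.3700]
  [ 0.1975   0.0500   0.9000]
(I − A)⁻¹ = adj(I−A) / det(I−A) ≈
  [   1.0493     0.0125     0.2249]
  [   0.4903     1.1368     0.4622]
  [   0.2467     0.0625     1.1243]
x = (I − A)⁻¹ d = adj(I−A)·d / det(I−A), with det(I−A) = 0.8005:
  x_1 = (0.8400·875 + 0.0100·1400 + 0.1800·1350) / 0.8005 = 992.00 / 0.8005 ≈ 1239.225
  x_2 = (0.3925·875 + 0.9100·1400 + 0.3700·1350) / 0.8005 = 2116.9375 / 0.8005 ≈ 2644.519
  x_3 = (0.1975·875 + 0.0500·1400 + 0.9000·1350) / 0.8005 = 1457.8125 / 0.8005 ≈ 1821.127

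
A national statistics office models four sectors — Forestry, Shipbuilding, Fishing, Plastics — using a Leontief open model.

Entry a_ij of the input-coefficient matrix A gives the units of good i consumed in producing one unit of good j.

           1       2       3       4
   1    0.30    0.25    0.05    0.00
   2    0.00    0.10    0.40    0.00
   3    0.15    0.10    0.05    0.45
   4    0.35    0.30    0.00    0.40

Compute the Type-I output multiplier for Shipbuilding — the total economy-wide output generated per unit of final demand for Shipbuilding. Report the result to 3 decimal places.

m_2 = 3.795

I − A =
  [   0.70    -0.25    -0.05     0.00]
  [   0.00     0.90    -0.40     0.00]
  [  -0.15    -0.10     0.95    -0.45]
  [  -0.35    -0.30     0.00     0.60]
Compute the cofactors C_ij = (−1)^(i+j)·(3×3 minor ij) of I−A; the adjugate is their transpose:
adj(I−A) = Cᵀ =
  [ 0.435000   0.152250   0.087000   0.065250]
  [ 0.099000   0.386625   0.168000   0.126000]
  [ 0.222750   0.198375   0.378000   0.283500]
  [ 0.303250   0.282125   0.134750   0.548750]
det(I−A) = Σ_j (I−A)_1j·C_1j = (0.70)(0.435000) + (-0.25)(0.099000) + (-0.05)(0.222750) + (0.00)(0.303250) = 0.2686125
(I − A)⁻¹ = adj(I−A) / det(I−A) ≈
  [   1.6194     0.5668     0.3239     0.2429]
  [   0.3686     1.4393     0.6254     0.4691]
  [   0.8293     0.7385     1.4072     1.0554]
  [   1.1289     1.0503     0.5017     2.0429]
The output multiplier for sector j is the column-j sum of the Leontief inverse (I − A)⁻¹ = adj(I−A) / det(I−A).
Column 2 of adj(I−A): (0.152250, 0.386625, 0.198375, 0.282125); det(I−A) = 0.2686125.
m_2 = (0.152250 + 0.386625 + 0.198375 + 0.282125) / 0.2686125 = 1.019375 / 0.2686125 ≈ 3.795.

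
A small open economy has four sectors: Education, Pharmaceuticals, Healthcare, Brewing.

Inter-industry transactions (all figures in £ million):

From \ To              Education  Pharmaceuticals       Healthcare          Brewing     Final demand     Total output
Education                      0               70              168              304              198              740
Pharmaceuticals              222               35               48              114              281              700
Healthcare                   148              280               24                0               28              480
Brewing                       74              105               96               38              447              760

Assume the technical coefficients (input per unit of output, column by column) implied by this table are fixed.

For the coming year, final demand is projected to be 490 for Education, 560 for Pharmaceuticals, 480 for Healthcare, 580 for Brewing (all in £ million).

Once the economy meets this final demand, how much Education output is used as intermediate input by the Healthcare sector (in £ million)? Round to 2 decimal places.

z_EH = 522.02

Technical coefficients a_ij = z_ij / X_j:
  a_EE = 0/740 = 0.00, a_PE = 222/740 = 0.30, a_HE = 148/740 = 0.20, a_BE = 74/740 = 0.10
  a_EP = 70/700 = 0.10, a_PP = 35/700 = 0.05, a_HP = 280/700 = 0.40, a_BP = 105/700 = 0.15
  a_EH = 168/480 = 0.35, a_PH = 48/480 = 0.10, a_HH = 24/480 = 0.05, a_BH = 96/480 = 0.20
  a_EB = 304/760 = 0.40, a_PB = 114/760 = 0.15, a_HB = 0/760 = 0.00, a_BB = 38/760 = 0.05
I − A =
  [   1.00    -0.10    -0.35    -0.40]
  [  -0.30     0.95    -0.10    -0.15]
  [  -0.20    -0.40     0.95     0.00]
  [  -0.10    -0.15    -0.20     0.95]
Compute the cofactors C_ij = (−1)^(i+j)·(3×3 minor ij) of I−A; the adjugate is their transpose:
adj(I−A) = Cᵀ =
  [ 0.78600   0.31225   0.40250   0.38025]
  [ 0.31000   0.78200   0.25000   0.25400]
  [ 0.29600   0.39500   0.79400   0.18700]
  [ 0.19400   0.23950   0.24900   0.72350]
det(I−A) = Σ_j (I−A)_1j·C_1j = (1.00)(0.78600) + (-0.10)(0.31000) + (-0.35)(0.29600) + (-0.40)(0.19400) = 0.5738
(I − A)⁻¹ = adj(I−A) / det(I−A) ≈
  [   1.3698     0.5442     0.7015     0.6627]
  [   0.5403     1.3628     0.4357     0.4427]
  [   0.5159     0.6884     1.3838     0.3259]
  [   0.3381     0.4174     0.4339     1.2609]
First solve x = (I − A)⁻¹ d = adj(I−A)·d / det(I−A); in particular x_H = (0.29600·490 + 0.39500·560 + 0.79400·480 + 0.18700·580) / 0.5738 = 855.82 / 0.5738 ≈ 1491.4953.
Intermediate flow from E to H: z_EH = a_EH · x_H = 0.35 × 855.82 / 0.5738 = 299.537 / 0.5738 ≈ 522.02.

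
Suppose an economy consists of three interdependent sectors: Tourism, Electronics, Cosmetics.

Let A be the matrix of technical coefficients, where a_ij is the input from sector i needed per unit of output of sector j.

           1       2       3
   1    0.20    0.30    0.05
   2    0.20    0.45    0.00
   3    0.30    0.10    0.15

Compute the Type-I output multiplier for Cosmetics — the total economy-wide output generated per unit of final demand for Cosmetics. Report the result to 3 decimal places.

m_3 = 1.331

I − A =
  [   0.80    -0.30    -0.05]
  [  -0.20     0.55     0.00]
  [  -0.30    -0.10     0.85]
Cofactors of I−A, C_ij = (−1)^(i+j)·(minor ij) (rows/columns in the sector order above):
  C_11 = (0.55)(0.85) − (0.00)(-0.10) = 0.4675
  C_12 = −[(-0.20)(0.85) − (0.00)(-0.30)] = 0.1700
  C_13 = (-0.20)(-0.10) − (0.55)(-0.30) = 0.1850
  C_21 = −[(-0.30)(0.85) − (-0.05)(-0.10)] = 0.2600
  C_22 = (0.80)(0.85) − (-0.05)(-0.30) = 0.6650
  C_23 = −[(0.80)(-0.10) − (-0.30)(-0.30)] = 0.1700
  C_31 = (-0.30)(0.00) − (-0.05)(0.55) = 0.0275
  C_32 = −[(0.80)(0.00) − (-0.05)(-0.20)] = 0.0100
  C_33 = (0.80)(0.55) − (-0.30)(-0.20) = 0.3800
det(I−A) = Σ_j (I−A)_1j·C_1j = (0.80)(0.4675) + (-0.30)(0.1700) + (-0.05)(0.1850) = 0.31375
adj(I−A) = Cᵀ =
  [ 0.4675   0.2600   0.0275]
  [ 0.1700   0.6650   0.0100]
  [ 0.1850   0.1700   0.3800]
(I − A)⁻¹ = adj(I−A) / det(I−A) ≈
  [   1.4900     0.8287     0.0876]
  [   0.5418     2.1195     0.0319]
  [   0.5896     0.5418     1.2112]
The output multiplier for sector j is the column-j sum of the Leontief inverse (I − A)⁻¹ = adj(I−A) / det(I−A).
Column 3 of adj(I−A): (0.0275, 0.0100, 0.3800); det(I−A) = 0.31375.
m_3 = (0.0275 + 0.0100 + 0.3800) / 0.31375 = 0.4175 / 0.31375 ≈ 1.331.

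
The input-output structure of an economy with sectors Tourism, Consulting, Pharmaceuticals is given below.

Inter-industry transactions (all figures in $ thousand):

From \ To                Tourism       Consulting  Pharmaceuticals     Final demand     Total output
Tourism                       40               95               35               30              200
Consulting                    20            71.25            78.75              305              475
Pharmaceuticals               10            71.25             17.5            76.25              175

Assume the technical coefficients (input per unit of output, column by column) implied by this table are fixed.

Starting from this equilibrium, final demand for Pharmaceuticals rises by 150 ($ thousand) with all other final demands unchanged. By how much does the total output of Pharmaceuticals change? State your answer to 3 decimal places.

Δx_3 = 188.931

Technical coefficients a_ij = z_ij / X_j:
  a_11 = 40/200 = 0.20, a_21 = 20/200 = 0.10, a_31 = 10/200 = 0.05
  a_12 = 95/475 = 0.20, a_22 = 71.25/475 = 0.15, a_32 = 71.25/475 = 0.15
  a_13 = 35/175 = 0.20, a_23 = 78.75/175 = 0.45, a_33 = 17.5/175 = 0.10
I − A =
  [   0.80    -0.20    -0.20]
  [  -0.10     0.85    -0.45]
  [  -0.05    -0.15     0.90]
Cofactors of I−A, C_ij = (−1)^(i+j)·(minor ij) (rows/columns in the sector order above):
  C_11 = (0.85)(0.90) − (-0.45)(-0.15) = 0.6975
  C_12 = −[(-0.10)(0.90) − (-0.45)(-0.05)] = 0.1125
  C_13 = (-0.10)(-0.15) − (0.85)(-0.05) = 0.0575
  C_21 = −[(-0.20)(0.90) − (-0.20)(-0.15)] = 0.2100
  C_22 = (0.80)(0.90) − (-0.20)(-0.05) = 0.7100
  C_23 = −[(0.80)(-0.15) − (-0.20)(-0.05)] = 0.1300
  C_31 = (-0.20)(-0.45) − (-0.20)(0.85) = 0.2600
  C_32 = −[(0.80)(-0.45) − (-0.20)(-0.10)] = 0.3800
  C_33 = (0.80)(0.85) − (-0.20)(-0.10) = 0.6600
det(I−A) = Σ_j (I−A)_1j·C_1j = (0.80)(0.6975) + (-0.20)(0.1125) + (-0.20)(0.0575) = 0.5240
adj(I−A) = Cᵀ =
  [ 0.6975   0.2100   0.2600]
  [ 0.1125   0.7100   0.3800]
  [ 0.0575   0.1300   0.6600]
(I − A)⁻¹ = adj(I−A) / det(I−A) ≈
  [   1.3311     0.4008     0.4962]
  [   0.2147     1.3550     0.7252]
  [   0.1097     0.2481     1.2595]
Δx = (I − A)⁻¹ Δd with Δd having +150 in the Pharmaceuticals component and 0 elsewhere.
So Δx_3 = L_33 · (+150), where L_33 = adj(I−A)_33 / det(I−A) = 0.6600 / 0.5240.
Δx_3 = 0.6600 × (+150) / 0.5240 = 99.00 / 0.5240 ≈ 188.931.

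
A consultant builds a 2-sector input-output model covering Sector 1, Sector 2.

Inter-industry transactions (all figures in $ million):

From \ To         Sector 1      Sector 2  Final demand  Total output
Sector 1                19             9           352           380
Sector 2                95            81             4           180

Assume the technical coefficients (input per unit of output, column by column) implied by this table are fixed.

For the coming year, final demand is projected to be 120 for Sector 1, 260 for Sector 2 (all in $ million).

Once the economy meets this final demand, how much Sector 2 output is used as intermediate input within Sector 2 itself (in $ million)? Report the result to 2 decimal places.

Technical coefficients a_ij = z_ij / X_j:
  a_11 = 19/380 = 0.05, a_21 = 95/380 = 0.25
  a_12 = 9/180 = 0.05, a_22 = 81/180 = 0.45
I − A =
  [   0.95    -0.05]
  [  -0.25     0.55]
det(I−A) = (0.95)(0.55) − (-0.05)(-0.25) = 0.5100
adj(I−A) = [[0.55, 0.05], [0.25, 0.95]]
(I − A)⁻¹ = adj(I−A) / det(I−A) ≈
  [   1.0784     0.0980]
  [   0.4902     1.8627]
First solve x = (I − A)⁻¹ d = adj(I−A)·d / det(I−A); in particular x_2 = (0.25·120 + 0.95·260) / 0.5100 = 277.00 / 0.5100 ≈ 543.1373.
Intermediate flow from 2 to 2: z_22 = a_22 · x_2 = 0.45 × 277.00 / 0.5100 = 124.65 / 0.5100 ≈ 244.41.

z_22 = 244.41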